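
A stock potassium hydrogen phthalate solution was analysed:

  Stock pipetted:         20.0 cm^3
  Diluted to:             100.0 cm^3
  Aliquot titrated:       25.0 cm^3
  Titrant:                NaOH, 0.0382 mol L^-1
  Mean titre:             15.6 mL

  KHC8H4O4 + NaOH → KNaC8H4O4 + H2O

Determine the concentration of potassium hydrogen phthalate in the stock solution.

n(NaOH) = 0.0156 × 0.0382 = 5.96 × 10^-4 mol
n(KHC8H4O4) in the aliquot = 5.96 × 10^-4 mol (1:1 ratio)
[KHC8H4O4]_dilute = 5.96 × 10^-4 / 0.0250 = 0.0238 mol/L
Dilution factor = 100.0 / 20.0 = 5.000
[KHC8H4O4]_stock = 0.0238 × 5.000 = 0.119 mol/L

0.119 mol/L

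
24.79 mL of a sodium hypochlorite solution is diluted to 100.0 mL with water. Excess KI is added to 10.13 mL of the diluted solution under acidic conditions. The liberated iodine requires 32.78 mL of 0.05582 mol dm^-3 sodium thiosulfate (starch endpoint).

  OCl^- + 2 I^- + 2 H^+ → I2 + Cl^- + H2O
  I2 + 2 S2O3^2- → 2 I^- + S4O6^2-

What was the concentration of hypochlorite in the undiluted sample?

0.3643 mol/L

n(S2O3^2-) = 0.03278 × 0.05582 = 1.830 × 10^-3 mol
n(I2) = n(S2O3^2-)/2 = 9.149 × 10^-4 mol
n(OCl^-) in the aliquot = 9.149 × 10^-4 mol (1:1 ratio)
[OCl^-]_dilute = 9.149 × 10^-4 / 0.01013 = 0.09031 mol/L
[OCl^-]_original = 0.09031 × 100.0/24.79 = 0.3643 mol/L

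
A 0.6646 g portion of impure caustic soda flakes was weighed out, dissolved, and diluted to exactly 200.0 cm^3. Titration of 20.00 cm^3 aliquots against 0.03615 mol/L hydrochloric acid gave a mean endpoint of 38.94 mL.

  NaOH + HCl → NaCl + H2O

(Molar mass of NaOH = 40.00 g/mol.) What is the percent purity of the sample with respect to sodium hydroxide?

84.72 %

n(HCl) per titration = 0.03894 × 0.03615 = 1.408 × 10^-3 mol
n(NaOH) in each aliquot = 1.408 × 10^-3 mol (1:1 ratio)
n(NaOH) in the whole flask = 1.408 × 10^-3 × 200.0/20.00 = 0.01408 mol
mass of NaOH = 0.01408 × 40.00 = 0.5631 g
% NaOH = 0.5631 / 0.6646 × 100 = 84.72 %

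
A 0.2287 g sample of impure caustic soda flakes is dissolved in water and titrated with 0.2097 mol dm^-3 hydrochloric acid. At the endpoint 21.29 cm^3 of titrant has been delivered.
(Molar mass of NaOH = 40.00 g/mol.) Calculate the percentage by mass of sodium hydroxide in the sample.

78.09 %

NaOH + HCl → NaCl + H2O
n(HCl) = 0.02129 L × 0.2097 mol/L = 4.465 × 10^-3 mol
n(NaOH) = 4.465 × 10^-3 mol (1:1 ratio)
mass of NaOH = 4.465 × 10^-3 × 40.00 g/mol = 0.1786 g
% NaOH = 0.1786 / 0.2287 × 100 = 78.09 %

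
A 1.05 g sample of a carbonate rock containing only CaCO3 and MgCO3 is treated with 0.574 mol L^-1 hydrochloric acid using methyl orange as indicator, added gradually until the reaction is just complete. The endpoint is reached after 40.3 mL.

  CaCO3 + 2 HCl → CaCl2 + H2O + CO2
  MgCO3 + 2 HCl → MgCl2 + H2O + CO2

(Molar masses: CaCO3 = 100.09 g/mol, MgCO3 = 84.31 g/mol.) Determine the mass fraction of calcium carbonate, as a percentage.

n(HCl) = 0.0403 × 0.574 = 0.0231 mol
Let x = n(CaCO3), y = n(MgCO3).
Titrant: 2x + 2y = 0.0231;  mass: 100.09x + 84.31y = 1.05
Solving, x = 4.74 × 10^-3 mol, y = 6.82 × 10^-3 mol
mass of CaCO3 = 4.74 × 10^-3 × 100.09 = 0.475 g
% CaCO3 = 0.475 / 1.05 × 100 = 45.2 %

45.2 %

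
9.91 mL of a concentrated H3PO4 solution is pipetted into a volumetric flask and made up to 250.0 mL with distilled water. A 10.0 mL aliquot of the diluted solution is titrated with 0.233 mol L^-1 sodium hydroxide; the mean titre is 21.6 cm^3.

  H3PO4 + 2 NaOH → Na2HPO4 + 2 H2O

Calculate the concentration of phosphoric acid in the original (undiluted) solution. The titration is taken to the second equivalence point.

6.35 mol/L

n(NaOH) = 0.0216 × 0.233 = 5.03 × 10^-3 mol
From the 1:2 ratio, n(H3PO4) in the aliquot = 1/2 × 5.03 × 10^-3 = 2.52 × 10^-3 mol
[H3PO4]_dilute = 2.52 × 10^-3 / 0.0100 = 0.252 mol/L
Dilution factor = 250.0 / 9.91 = 25.23
[H3PO4]_stock = 0.252 × 25.23 = 6.35 mol/L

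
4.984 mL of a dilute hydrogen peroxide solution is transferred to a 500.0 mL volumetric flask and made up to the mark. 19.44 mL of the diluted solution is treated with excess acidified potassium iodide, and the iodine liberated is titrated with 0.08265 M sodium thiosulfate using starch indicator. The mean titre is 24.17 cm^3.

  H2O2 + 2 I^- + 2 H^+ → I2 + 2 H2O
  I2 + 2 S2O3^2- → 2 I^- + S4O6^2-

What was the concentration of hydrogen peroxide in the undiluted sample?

n(S2O3^2-) = 0.02417 × 0.08265 = 1.998 × 10^-3 mol
n(I2) = n(S2O3^2-)/2 = 9.988 × 10^-4 mol
n(H2O2) in the aliquot = 9.988 × 10^-4 mol (1:1 ratio)
[H2O2]_dilute = 9.988 × 10^-4 / 0.01944 = 0.05138 mol/L
[H2O2]_original = 0.05138 × 500.0/4.984 = 5.154 mol/L

5.154 M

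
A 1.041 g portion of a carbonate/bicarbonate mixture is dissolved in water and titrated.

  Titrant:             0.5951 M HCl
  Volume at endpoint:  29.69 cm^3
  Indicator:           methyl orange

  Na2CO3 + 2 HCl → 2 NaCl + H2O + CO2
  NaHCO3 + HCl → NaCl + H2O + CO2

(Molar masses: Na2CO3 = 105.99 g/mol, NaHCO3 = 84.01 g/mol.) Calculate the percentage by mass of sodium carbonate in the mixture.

72.77 %

n(HCl) = 0.02969 × 0.5951 = 0.01767 mol
Let x = n(Na2CO3), y = n(NaHCO3).
Titrant: 2x + 1y = 0.01767;  mass: 105.99x + 84.01y = 1.041
Solving, x = 7.147 × 10^-3 mol, y = 3.374 × 10^-3 mol
mass of Na2CO3 = 7.147 × 10^-3 × 105.99 = 0.7575 g
% Na2CO3 = 0.7575 / 1.041 × 100 = 72.77 %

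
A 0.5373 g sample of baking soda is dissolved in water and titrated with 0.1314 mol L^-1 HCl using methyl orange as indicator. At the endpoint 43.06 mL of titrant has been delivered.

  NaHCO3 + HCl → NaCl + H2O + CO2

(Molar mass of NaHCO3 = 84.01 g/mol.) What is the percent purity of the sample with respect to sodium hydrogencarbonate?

88.47 %

n(HCl) = 0.04306 L × 0.1314 mol/L = 5.658 × 10^-3 mol
n(NaHCO3) = 5.658 × 10^-3 mol (1:1 ratio)
mass of NaHCO3 = 5.658 × 10^-3 × 84.01 g/mol = 0.4753 g
% NaHCO3 = 0.4753 / 0.5373 × 100 = 88.47 %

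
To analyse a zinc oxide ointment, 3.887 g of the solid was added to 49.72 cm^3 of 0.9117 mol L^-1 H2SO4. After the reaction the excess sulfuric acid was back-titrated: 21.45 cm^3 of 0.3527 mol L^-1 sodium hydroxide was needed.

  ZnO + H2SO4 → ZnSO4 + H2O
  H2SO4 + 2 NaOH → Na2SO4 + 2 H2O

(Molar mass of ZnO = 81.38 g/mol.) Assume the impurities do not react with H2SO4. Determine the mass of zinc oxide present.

n(H2SO4) added = 0.04972 × 0.9117 = 0.04533 mol
n(NaOH) used in back-titration = 0.02145 × 0.3527 = 7.565 × 10^-3 mol
From the 1:2 ratio, n(H2SO4) left over = 1/2 × 7.565 × 10^-3 = 3.783 × 10^-3 mol
n(H2SO4) consumed by analyte = 0.04533 − 3.783 × 10^-3 = 0.04155 mol
n(ZnO) = 0.04155 mol (1:1 ratio)
mass of ZnO = 0.04155 × 81.38 = 3.381 g

3.381 g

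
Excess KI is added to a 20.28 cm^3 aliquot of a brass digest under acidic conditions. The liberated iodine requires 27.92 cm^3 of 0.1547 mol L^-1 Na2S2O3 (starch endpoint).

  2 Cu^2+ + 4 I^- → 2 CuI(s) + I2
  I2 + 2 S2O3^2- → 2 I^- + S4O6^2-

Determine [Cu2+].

n(S2O3^2-) = 0.02792 × 0.1547 = 4.319 × 10^-3 mol
n(I2) = n(S2O3^2-)/2 = 2.160 × 10^-3 mol
From the 2:1 ratio, n(Cu2+) in the aliquot = 2/1 × 2.160 × 10^-3 = 4.319 × 10^-3 mol
[Cu2+] = 4.319 × 10^-3 / 0.02028 = 0.2130 mol/L

0.2130 mol/L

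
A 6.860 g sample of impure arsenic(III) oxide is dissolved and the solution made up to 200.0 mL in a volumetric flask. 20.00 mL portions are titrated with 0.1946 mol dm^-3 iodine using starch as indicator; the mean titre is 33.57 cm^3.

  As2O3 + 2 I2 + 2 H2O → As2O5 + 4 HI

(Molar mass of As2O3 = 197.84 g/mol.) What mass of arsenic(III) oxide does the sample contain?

6.462 g

n(I2) per titration = 0.03357 × 0.1946 = 6.533 × 10^-3 mol
From the 1:2 ratio, n(As2O3) in each aliquot = 1/2 × 6.533 × 10^-3 = 3.266 × 10^-3 mol
n(As2O3) in the whole flask = 3.266 × 10^-3 × 200.0/20.00 = 0.03266 mol
mass of As2O3 = 0.03266 × 197.84 = 6.462 g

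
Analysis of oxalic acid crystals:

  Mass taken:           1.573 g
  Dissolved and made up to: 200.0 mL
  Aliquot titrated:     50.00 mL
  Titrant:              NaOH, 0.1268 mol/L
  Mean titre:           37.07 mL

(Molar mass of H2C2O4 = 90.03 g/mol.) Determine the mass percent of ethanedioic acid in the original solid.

53.81 %

H2C2O4 + 2 NaOH → Na2C2O4 + 2 H2O
n(NaOH) per titration = 0.03707 × 0.1268 = 4.700 × 10^-3 mol
From the 1:2 ratio, n(H2C2O4) in each aliquot = 1/2 × 4.700 × 10^-3 = 2.350 × 10^-3 mol
n(H2C2O4) in the whole flask = 2.350 × 10^-3 × 200.0/50.00 = 9.401 × 10^-3 mol
mass of H2C2O4 = 9.401 × 10^-3 × 90.03 = 0.8464 g
% H2C2O4 = 0.8464 / 1.573 × 100 = 53.81 %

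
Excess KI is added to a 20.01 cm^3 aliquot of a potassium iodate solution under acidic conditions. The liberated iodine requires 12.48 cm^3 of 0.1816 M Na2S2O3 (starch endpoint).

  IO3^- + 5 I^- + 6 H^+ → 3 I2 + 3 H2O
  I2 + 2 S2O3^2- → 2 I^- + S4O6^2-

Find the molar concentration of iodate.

0.01888 M

n(S2O3^2-) = 0.01248 × 0.1816 = 2.266 × 10^-3 mol
n(I2) = n(S2O3^2-)/2 = 1.133 × 10^-3 mol
From the 1:3 ratio, n(IO3^-) in the aliquot = 1/3 × 1.133 × 10^-3 = 3.777 × 10^-4 mol
[IO3^-] = 3.777 × 10^-4 / 0.02001 = 0.01888 mol/L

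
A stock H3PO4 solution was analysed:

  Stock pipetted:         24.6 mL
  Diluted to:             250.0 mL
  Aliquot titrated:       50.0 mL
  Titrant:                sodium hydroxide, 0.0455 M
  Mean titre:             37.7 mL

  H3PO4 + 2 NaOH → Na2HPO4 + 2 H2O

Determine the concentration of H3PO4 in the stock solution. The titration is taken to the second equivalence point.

n(NaOH) = 0.0377 × 0.0455 = 1.72 × 10^-3 mol
From the 1:2 ratio, n(H3PO4) in the aliquot = 1/2 × 1.72 × 10^-3 = 8.58 × 10^-4 mol
[H3PO4]_dilute = 8.58 × 10^-4 / 0.0500 = 0.0172 mol/L
Dilution factor = 250.0 / 24.6 = 10.16
[H3PO4]_stock = 0.0172 × 10.16 = 0.174 mol/L

0.174 M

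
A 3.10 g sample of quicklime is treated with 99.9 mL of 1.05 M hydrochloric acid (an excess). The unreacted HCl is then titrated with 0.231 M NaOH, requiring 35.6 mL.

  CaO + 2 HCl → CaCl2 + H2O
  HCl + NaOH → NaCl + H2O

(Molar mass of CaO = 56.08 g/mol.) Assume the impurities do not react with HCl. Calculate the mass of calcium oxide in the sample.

n(HCl) added = 0.0999 × 1.05 = 0.105 mol
n(NaOH) used in back-titration = 0.0356 × 0.231 = 8.22 × 10^-3 mol
n(HCl) left over = 8.22 × 10^-3 mol (1:1 ratio)
n(HCl) consumed by analyte = 0.105 − 8.22 × 10^-3 = 0.0967 mol
From the 1:2 ratio, n(CaO) = 1/2 × 0.0967 = 0.0483 mol
mass of CaO = 0.0483 × 56.08 = 2.71 g

2.71 g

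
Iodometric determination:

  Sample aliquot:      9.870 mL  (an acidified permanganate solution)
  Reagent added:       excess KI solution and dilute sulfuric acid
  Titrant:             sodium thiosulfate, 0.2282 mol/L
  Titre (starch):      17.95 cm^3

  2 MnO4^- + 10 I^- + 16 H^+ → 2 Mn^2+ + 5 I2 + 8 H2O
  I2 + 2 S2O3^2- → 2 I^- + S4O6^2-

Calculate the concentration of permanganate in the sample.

n(S2O3^2-) = 0.01795 × 0.2282 = 4.096 × 10^-3 mol
n(I2) = n(S2O3^2-)/2 = 2.048 × 10^-3 mol
From the 2:5 ratio, n(MnO4^-) in the aliquot = 2/5 × 2.048 × 10^-3 = 8.192 × 10^-4 mol
[MnO4^-] = 8.192 × 10^-4 / 0.009870 = 0.08300 mol/L

0.08300 mol/L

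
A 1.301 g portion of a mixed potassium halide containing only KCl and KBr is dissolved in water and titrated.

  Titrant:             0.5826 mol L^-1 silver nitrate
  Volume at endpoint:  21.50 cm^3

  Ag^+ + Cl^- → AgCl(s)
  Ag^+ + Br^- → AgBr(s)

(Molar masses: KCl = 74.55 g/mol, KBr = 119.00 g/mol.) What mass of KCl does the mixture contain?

0.3180 g

n(AgNO3) = 0.02150 × 0.5826 = 0.01253 mol
Let x = n(KCl), y = n(KBr).
Titrant: 1x + 1y = 0.01253;  mass: 74.55x + 119.00y = 1.301
Solving, x = 4.265 × 10^-3 mol, y = 8.261 × 10^-3 mol
mass of KCl = 4.265 × 10^-3 × 74.55 = 0.3180 g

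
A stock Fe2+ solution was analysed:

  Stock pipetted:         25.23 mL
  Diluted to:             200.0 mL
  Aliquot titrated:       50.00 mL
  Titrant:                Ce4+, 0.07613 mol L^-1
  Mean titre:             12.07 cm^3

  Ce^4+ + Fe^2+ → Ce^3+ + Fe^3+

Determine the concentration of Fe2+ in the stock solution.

n(Ce4+) = 0.01207 × 0.07613 = 9.189 × 10^-4 mol
n(Fe2+) in the aliquot = 9.189 × 10^-4 mol (1:1 ratio)
[Fe2+]_dilute = 9.189 × 10^-4 / 0.05000 = 0.01838 mol/L
Dilution factor = 200.0 / 25.23 = 7.927
[Fe2+]_stock = 0.01838 × 7.927 = 0.1457 mol/L

0.1457 mol/L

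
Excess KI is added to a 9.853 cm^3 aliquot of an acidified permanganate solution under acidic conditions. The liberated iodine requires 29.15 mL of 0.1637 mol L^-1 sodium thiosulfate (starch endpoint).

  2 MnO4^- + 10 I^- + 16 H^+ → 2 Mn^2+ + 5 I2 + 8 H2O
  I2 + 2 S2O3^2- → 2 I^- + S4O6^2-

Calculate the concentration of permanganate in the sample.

0.09686 mol/L

n(S2O3^2-) = 0.02915 × 0.1637 = 4.772 × 10^-3 mol
n(I2) = n(S2O3^2-)/2 = 2.386 × 10^-3 mol
From the 2:5 ratio, n(MnO4^-) in the aliquot = 2/5 × 2.386 × 10^-3 = 9.544 × 10^-4 mol
[MnO4^-] = 9.544 × 10^-4 / 0.009853 = 0.09686 mol/L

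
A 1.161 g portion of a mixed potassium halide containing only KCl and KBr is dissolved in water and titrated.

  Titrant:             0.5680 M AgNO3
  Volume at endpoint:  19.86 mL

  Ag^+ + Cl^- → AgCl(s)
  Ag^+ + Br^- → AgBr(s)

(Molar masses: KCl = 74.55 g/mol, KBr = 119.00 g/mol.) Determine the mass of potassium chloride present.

0.3042 g

n(AgNO3) = 0.01986 × 0.5680 = 0.01128 mol
Let x = n(KCl), y = n(KBr).
Titrant: 1x + 1y = 0.01128;  mass: 74.55x + 119.00y = 1.161
Solving, x = 4.080 × 10^-3 mol, y = 7.200 × 10^-3 mol
mass of KCl = 4.080 × 10^-3 × 74.55 = 0.3042 g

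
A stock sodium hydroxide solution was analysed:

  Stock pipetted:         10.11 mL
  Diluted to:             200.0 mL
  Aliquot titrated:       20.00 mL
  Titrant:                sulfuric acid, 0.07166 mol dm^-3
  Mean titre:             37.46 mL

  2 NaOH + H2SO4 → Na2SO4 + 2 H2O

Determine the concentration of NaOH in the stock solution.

5.310 mol/L

n(H2SO4) = 0.03746 × 0.07166 = 2.684 × 10^-3 mol
From the 2:1 ratio, n(NaOH) in the aliquot = 2/1 × 2.684 × 10^-3 = 5.369 × 10^-3 mol
[NaOH]_dilute = 5.369 × 10^-3 / 0.02000 = 0.2684 mol/L
Dilution factor = 200.0 / 10.11 = 19.78
[NaOH]_stock = 0.2684 × 19.78 = 5.310 mol/L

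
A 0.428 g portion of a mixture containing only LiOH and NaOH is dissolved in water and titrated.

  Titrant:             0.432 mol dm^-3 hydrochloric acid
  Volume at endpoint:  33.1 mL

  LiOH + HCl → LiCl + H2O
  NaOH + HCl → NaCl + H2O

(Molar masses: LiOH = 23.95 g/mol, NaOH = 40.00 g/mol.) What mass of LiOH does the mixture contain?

0.215 g

n(HCl) = 0.0331 × 0.432 = 0.0143 mol
Let x = n(LiOH), y = n(NaOH).
Titrant: 1x + 1y = 0.0143;  mass: 23.95x + 40.00y = 0.428
Solving, x = 8.97 × 10^-3 mol, y = 5.33 × 10^-3 mol
mass of LiOH = 8.97 × 10^-3 × 23.95 = 0.215 g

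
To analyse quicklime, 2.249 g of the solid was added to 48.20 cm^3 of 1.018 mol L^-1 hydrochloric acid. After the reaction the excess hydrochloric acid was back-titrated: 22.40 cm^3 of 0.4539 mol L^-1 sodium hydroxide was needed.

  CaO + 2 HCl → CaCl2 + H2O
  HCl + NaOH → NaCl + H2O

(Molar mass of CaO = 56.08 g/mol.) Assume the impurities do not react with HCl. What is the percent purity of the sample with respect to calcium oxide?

48.50 %

n(HCl) added = 0.04820 × 1.018 = 0.04907 mol
n(NaOH) used in back-titration = 0.02240 × 0.4539 = 0.01017 mol
n(HCl) left over = 0.01017 mol (1:1 ratio)
n(HCl) consumed by analyte = 0.04907 − 0.01017 = 0.03890 mol
From the 1:2 ratio, n(CaO) = 1/2 × 0.03890 = 0.01945 mol
mass of CaO = 0.01945 × 56.08 = 1.091 g
% CaO = 1.091 / 2.249 × 100 = 48.50 %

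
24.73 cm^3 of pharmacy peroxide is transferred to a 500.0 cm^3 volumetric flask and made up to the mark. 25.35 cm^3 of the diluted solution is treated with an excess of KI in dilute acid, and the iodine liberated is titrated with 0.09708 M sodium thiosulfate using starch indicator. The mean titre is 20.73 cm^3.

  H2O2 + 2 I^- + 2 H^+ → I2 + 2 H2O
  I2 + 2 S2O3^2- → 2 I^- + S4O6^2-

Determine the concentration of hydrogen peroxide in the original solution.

0.8025 M

n(S2O3^2-) = 0.02073 × 0.09708 = 2.012 × 10^-3 mol
n(I2) = n(S2O3^2-)/2 = 1.006 × 10^-3 mol
n(H2O2) in the aliquot = 1.006 × 10^-3 mol (1:1 ratio)
[H2O2]_dilute = 1.006 × 10^-3 / 0.02535 = 0.03969 mol/L
[H2O2]_original = 0.03969 × 500.0/24.73 = 0.8025 mol/L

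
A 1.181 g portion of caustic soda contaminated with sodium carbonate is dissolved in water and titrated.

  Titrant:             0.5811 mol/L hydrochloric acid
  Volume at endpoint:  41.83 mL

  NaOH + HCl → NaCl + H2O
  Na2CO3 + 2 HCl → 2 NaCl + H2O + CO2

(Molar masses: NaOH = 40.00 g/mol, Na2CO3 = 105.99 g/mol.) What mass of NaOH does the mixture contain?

n(HCl) = 0.04183 × 0.5811 = 0.02431 mol
Let x = n(NaOH), y = n(Na2CO3).
Titrant: 1x + 2y = 0.02431;  mass: 40.00x + 105.99y = 1.181
Solving, x = 8.247 × 10^-3 mol, y = 8.030 × 10^-3 mol
mass of NaOH = 8.247 × 10^-3 × 40.00 = 0.3299 g

0.3299 g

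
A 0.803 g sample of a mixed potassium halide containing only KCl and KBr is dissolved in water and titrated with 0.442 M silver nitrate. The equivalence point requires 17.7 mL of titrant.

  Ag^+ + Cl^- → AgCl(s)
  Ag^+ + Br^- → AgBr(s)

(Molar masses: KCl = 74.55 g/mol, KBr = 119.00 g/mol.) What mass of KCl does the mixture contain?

n(AgNO3) = 0.0177 × 0.442 = 7.82 × 10^-3 mol
Let x = n(KCl), y = n(KBr).
Titrant: 1x + 1y = 7.82 × 10^-3;  mass: 74.55x + 119.00y = 0.803
Solving, x = 2.88 × 10^-3 mol, y = 4.94 × 10^-3 mol
mass of KCl = 2.88 × 10^-3 × 74.55 = 0.215 g

0.215 g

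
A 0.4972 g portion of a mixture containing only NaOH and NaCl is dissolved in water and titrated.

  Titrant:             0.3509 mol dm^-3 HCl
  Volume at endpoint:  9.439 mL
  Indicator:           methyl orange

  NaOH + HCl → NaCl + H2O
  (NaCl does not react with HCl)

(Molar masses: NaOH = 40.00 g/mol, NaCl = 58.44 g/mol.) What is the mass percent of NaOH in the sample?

n(HCl) = 0.009439 × 0.3509 = 3.312 × 10^-3 mol
Let x = n(NaOH), y = n(NaCl).
Titrant: 1x = 3.312 × 10^-3;  mass: 40.00x + 58.44y = 0.4972
Solving, x = 3.312 × 10^-3 mol, y = 6.241 × 10^-3 mol
mass of NaOH = 3.312 × 10^-3 × 40.00 = 0.1325 g
% NaOH = 0.1325 / 0.4972 × 100 = 26.65 %

26.65 %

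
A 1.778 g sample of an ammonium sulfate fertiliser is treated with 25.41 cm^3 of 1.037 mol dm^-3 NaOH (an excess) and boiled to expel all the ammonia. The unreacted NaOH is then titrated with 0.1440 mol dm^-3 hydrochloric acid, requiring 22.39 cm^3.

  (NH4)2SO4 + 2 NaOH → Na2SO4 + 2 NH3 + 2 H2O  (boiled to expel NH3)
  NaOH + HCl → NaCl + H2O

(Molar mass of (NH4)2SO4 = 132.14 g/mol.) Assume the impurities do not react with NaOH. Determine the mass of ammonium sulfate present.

n(NaOH) added = 0.02541 × 1.037 = 0.02635 mol
n(HCl) used in back-titration = 0.02239 × 0.1440 = 3.224 × 10^-3 mol
n(NaOH) left over = 3.224 × 10^-3 mol (1:1 ratio)
n(NaOH) consumed by analyte = 0.02635 − 3.224 × 10^-3 = 0.02313 mol
From the 1:2 ratio, n((NH4)2SO4) = 1/2 × 0.02313 = 0.01156 mol
mass of (NH4)2SO4 = 0.01156 × 132.14 = 1.528 g

1.528 g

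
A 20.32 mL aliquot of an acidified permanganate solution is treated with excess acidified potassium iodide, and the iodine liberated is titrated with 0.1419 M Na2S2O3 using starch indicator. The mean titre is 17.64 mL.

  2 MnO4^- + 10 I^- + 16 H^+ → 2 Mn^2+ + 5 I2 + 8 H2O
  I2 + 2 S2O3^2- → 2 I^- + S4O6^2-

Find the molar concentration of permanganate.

n(S2O3^2-) = 0.01764 × 0.1419 = 2.503 × 10^-3 mol
n(I2) = n(S2O3^2-)/2 = 1.252 × 10^-3 mol
From the 2:5 ratio, n(MnO4^-) in the aliquot = 2/5 × 1.252 × 10^-3 = 5.006 × 10^-4 mol
[MnO4^-] = 5.006 × 10^-4 / 0.02032 = 0.02464 mol/L

0.02464 M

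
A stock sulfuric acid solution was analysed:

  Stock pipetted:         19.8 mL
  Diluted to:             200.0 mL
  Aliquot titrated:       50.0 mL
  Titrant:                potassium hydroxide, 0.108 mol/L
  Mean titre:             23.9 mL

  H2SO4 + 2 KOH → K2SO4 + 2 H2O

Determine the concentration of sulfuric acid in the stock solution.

0.261 mol/L

n(KOH) = 0.0239 × 0.108 = 2.58 × 10^-3 mol
From the 1:2 ratio, n(H2SO4) in the aliquot = 1/2 × 2.58 × 10^-3 = 1.29 × 10^-3 mol
[H2SO4]_dilute = 1.29 × 10^-3 / 0.0500 = 0.0258 mol/L
Dilution factor = 200.0 / 19.8 = 10.10
[H2SO4]_stock = 0.0258 × 10.10 = 0.261 mol/L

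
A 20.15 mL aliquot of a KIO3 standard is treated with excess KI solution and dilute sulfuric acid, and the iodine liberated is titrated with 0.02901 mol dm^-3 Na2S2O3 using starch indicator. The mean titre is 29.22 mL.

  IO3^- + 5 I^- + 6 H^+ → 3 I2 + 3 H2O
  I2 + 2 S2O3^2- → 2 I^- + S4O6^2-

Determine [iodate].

n(S2O3^2-) = 0.02922 × 0.02901 = 8.477 × 10^-4 mol
n(I2) = n(S2O3^2-)/2 = 4.238 × 10^-4 mol
From the 1:3 ratio, n(IO3^-) in the aliquot = 1/3 × 4.238 × 10^-4 = 1.413 × 10^-4 mol
[IO3^-] = 1.413 × 10^-4 / 0.02015 = 0.007011 mol/L

0.007011 mol/L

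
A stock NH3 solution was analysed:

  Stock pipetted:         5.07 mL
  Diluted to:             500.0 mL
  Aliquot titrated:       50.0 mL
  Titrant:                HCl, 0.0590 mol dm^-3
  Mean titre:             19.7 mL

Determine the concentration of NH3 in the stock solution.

2.29 mol/L

NH3 + HCl → NH4Cl
n(HCl) = 0.0197 × 0.0590 = 1.16 × 10^-3 mol
n(NH3) in the aliquot = 1.16 × 10^-3 mol (1:1 ratio)
[NH3]_dilute = 1.16 × 10^-3 / 0.0500 = 0.0232 mol/L
Dilution factor = 500.0 / 5.07 = 98.62
[NH3]_stock = 0.0232 × 98.62 = 2.29 mol/L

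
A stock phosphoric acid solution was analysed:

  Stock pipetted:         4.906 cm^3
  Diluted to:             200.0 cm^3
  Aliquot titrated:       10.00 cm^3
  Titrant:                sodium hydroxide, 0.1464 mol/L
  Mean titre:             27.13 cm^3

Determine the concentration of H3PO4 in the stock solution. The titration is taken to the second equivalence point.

8.096 mol/L

H3PO4 + 2 NaOH → Na2HPO4 + 2 H2O
n(NaOH) = 0.02713 × 0.1464 = 3.972 × 10^-3 mol
From the 1:2 ratio, n(H3PO4) in the aliquot = 1/2 × 3.972 × 10^-3 = 1.986 × 10^-3 mol
[H3PO4]_dilute = 1.986 × 10^-3 / 0.01000 = 0.1986 mol/L
Dilution factor = 200.0 / 4.906 = 40.77
[H3PO4]_stock = 0.1986 × 40.77 = 8.096 mol/L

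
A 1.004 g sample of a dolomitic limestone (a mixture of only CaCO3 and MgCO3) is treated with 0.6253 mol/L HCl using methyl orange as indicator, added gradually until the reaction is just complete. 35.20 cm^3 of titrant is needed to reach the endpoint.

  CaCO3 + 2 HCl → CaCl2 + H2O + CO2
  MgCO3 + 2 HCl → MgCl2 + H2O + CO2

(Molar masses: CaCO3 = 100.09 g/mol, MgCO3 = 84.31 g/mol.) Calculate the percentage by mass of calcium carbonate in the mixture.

48.11 %

n(HCl) = 0.03520 × 0.6253 = 0.02201 mol
Let x = n(CaCO3), y = n(MgCO3).
Titrant: 2x + 2y = 0.02201;  mass: 100.09x + 84.31y = 1.004
Solving, x = 4.825 × 10^-3 mol, y = 6.180 × 10^-3 mol
mass of CaCO3 = 4.825 × 10^-3 × 100.09 = 0.4830 g
% CaCO3 = 0.4830 / 1.004 × 100 = 48.11 %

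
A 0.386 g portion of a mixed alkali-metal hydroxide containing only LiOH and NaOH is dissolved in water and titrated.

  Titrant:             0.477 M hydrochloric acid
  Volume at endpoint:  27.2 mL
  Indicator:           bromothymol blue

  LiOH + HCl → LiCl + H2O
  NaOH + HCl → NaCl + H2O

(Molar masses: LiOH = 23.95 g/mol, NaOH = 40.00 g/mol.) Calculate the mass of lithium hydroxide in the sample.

n(HCl) = 0.0272 × 0.477 = 0.0130 mol
Let x = n(LiOH), y = n(NaOH).
Titrant: 1x + 1y = 0.0130;  mass: 23.95x + 40.00y = 0.386
Solving, x = 8.29 × 10^-3 mol, y = 4.69 × 10^-3 mol
mass of LiOH = 8.29 × 10^-3 × 23.95 = 0.198 g

0.198 g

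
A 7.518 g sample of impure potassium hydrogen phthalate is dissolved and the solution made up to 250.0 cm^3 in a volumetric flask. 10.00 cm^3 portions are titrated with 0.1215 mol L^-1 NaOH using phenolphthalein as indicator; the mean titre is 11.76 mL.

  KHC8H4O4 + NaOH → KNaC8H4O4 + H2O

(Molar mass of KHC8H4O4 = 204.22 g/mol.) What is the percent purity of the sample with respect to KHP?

97.03 %

n(NaOH) per titration = 0.01176 × 0.1215 = 1.429 × 10^-3 mol
n(KHC8H4O4) in each aliquot = 1.429 × 10^-3 mol (1:1 ratio)
n(KHC8H4O4) in the whole flask = 1.429 × 10^-3 × 250.0/10.00 = 0.03572 mol
mass of KHC8H4O4 = 0.03572 × 204.22 = 7.295 g
% KHC8H4O4 = 7.295 / 7.518 × 100 = 97.03 %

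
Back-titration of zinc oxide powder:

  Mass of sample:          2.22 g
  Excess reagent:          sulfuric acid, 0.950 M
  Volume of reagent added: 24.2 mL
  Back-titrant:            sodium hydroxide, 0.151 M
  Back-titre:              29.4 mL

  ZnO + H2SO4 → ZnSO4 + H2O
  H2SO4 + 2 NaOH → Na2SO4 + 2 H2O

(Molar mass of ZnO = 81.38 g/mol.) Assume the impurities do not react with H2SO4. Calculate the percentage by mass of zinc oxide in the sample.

76.1 %

n(H2SO4) added = 0.0242 × 0.950 = 0.0230 mol
n(NaOH) used in back-titration = 0.0294 × 0.151 = 4.44 × 10^-3 mol
From the 1:2 ratio, n(H2SO4) left over = 1/2 × 4.44 × 10^-3 = 2.22 × 10^-3 mol
n(H2SO4) consumed by analyte = 0.0230 − 2.22 × 10^-3 = 0.0208 mol
n(ZnO) = 0.0208 mol (1:1 ratio)
mass of ZnO = 0.0208 × 81.38 = 1.69 g
% ZnO = 1.69 / 2.22 × 100 = 76.1 %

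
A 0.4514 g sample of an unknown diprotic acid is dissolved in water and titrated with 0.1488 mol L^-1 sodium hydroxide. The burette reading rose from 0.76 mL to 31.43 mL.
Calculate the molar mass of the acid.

n(NaOH) = 0.03067 L × 0.1488 mol/L = 4.564 × 10^-3 mol
From the 1:2 ratio, n(H2A) = 1/2 × 4.564 × 10^-3 = 2.282 × 10^-3 mol
M = m / n = 0.4514 g / 2.282 × 10^-3 mol = 197.8 g/mol

197.8 g/mol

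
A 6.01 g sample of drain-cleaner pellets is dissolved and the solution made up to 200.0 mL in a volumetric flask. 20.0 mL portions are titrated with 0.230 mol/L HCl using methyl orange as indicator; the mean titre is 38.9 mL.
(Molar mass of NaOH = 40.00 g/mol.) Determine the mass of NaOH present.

NaOH + HCl → NaCl + H2O
n(HCl) per titration = 0.0389 × 0.230 = 8.95 × 10^-3 mol
n(NaOH) in each aliquot = 8.95 × 10^-3 mol (1:1 ratio)
n(NaOH) in the whole flask = 8.95 × 10^-3 × 200.0/20.0 = 0.0895 mol
mass of NaOH = 0.0895 × 40.00 = 3.58 g

3.58 g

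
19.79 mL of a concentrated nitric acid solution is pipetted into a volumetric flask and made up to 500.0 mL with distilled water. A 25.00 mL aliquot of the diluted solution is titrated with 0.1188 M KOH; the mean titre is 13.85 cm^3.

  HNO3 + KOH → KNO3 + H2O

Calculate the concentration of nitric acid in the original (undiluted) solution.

1.663 M

n(KOH) = 0.01385 × 0.1188 = 1.645 × 10^-3 mol
n(HNO3) in the aliquot = 1.645 × 10^-3 mol (1:1 ratio)
[HNO3]_dilute = 1.645 × 10^-3 / 0.02500 = 0.06582 mol/L
Dilution factor = 500.0 / 19.79 = 25.27
[HNO3]_stock = 0.06582 × 25.27 = 1.663 mol/L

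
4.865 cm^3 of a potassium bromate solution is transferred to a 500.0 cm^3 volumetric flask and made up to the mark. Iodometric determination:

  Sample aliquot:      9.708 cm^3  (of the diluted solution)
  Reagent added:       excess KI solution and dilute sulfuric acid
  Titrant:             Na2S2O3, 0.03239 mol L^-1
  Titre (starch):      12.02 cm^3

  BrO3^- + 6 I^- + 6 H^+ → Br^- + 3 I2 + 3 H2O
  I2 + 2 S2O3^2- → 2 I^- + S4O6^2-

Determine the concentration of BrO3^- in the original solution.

n(S2O3^2-) = 0.01202 × 0.03239 = 3.893 × 10^-4 mol
n(I2) = n(S2O3^2-)/2 = 1.947 × 10^-4 mol
From the 1:3 ratio, n(BrO3^-) in the aliquot = 1/3 × 1.947 × 10^-4 = 6.489 × 10^-5 mol
[BrO3^-]_dilute = 6.489 × 10^-5 / 0.009708 = 0.006684 mol/L
[BrO3^-]_original = 0.006684 × 500.0/4.865 = 0.6869 mol/L

0.6869 mol/L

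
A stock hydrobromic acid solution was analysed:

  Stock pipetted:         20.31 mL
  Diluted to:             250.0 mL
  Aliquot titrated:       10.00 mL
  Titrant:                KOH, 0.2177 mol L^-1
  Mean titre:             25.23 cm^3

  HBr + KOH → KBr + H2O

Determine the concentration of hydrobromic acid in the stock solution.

n(KOH) = 0.02523 × 0.2177 = 5.493 × 10^-3 mol
n(HBr) in the aliquot = 5.493 × 10^-3 mol (1:1 ratio)
[HBr]_dilute = 5.493 × 10^-3 / 0.01000 = 0.5493 mol/L
Dilution factor = 250.0 / 20.31 = 12.31
[HBr]_stock = 0.5493 × 12.31 = 6.761 mol/L

6.761 mol/L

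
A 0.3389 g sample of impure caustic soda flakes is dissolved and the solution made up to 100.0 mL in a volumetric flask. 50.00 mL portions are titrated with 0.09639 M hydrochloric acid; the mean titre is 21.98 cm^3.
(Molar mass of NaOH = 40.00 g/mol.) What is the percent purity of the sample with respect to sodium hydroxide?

50.01 %

NaOH + HCl → NaCl + H2O
n(HCl) per titration = 0.02198 × 0.09639 = 2.119 × 10^-3 mol
n(NaOH) in each aliquot = 2.119 × 10^-3 mol (1:1 ratio)
n(NaOH) in the whole flask = 2.119 × 10^-3 × 100.0/50.00 = 4.237 × 10^-3 mol
mass of NaOH = 4.237 × 10^-3 × 40.00 = 0.1695 g
% NaOH = 0.1695 / 0.3389 × 100 = 50.01 %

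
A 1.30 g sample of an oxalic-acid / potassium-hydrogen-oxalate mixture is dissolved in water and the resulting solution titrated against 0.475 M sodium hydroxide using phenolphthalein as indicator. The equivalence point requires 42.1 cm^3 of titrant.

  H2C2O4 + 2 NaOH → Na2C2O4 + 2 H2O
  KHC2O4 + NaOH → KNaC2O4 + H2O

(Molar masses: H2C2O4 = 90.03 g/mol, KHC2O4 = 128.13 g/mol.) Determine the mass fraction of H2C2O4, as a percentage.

n(NaOH) = 0.0421 × 0.475 = 0.0200 mol
Let x = n(H2C2O4), y = n(KHC2O4).
Titrant: 2x + 1y = 0.0200;  mass: 90.03x + 128.13y = 1.30
Solving, x = 7.59 × 10^-3 mol, y = 4.81 × 10^-3 mol
mass of H2C2O4 = 7.59 × 10^-3 × 90.03 = 0.684 g
% H2C2O4 = 0.684 / 1.30 × 100 = 52.6 %

52.6 %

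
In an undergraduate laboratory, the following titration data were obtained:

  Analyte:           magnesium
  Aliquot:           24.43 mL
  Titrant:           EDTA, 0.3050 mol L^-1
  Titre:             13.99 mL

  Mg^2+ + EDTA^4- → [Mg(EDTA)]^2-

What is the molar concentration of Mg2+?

0.1747 mol/L

n(EDTA) = 0.01399 L × 0.3050 mol/L = 4.267 × 10^-3 mol
n(Mg2+) = 4.267 × 10^-3 mol (1:1 mole ratio)
[Mg2+] = 4.267 × 10^-3 mol / 0.02443 L = 0.1747 mol/L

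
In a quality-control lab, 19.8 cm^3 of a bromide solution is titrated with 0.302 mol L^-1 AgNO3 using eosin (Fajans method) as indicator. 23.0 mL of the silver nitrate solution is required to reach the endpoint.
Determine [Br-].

Ag^+ + Br^- → AgBr(s)
n(AgNO3) = 0.0230 L × 0.302 mol/L = 6.95 × 10^-3 mol
n(Br-) = 6.95 × 10^-3 mol (1:1 mole ratio)
[Br-] = 6.95 × 10^-3 mol / 0.0198 L = 0.351 mol/L

0.351 mol/L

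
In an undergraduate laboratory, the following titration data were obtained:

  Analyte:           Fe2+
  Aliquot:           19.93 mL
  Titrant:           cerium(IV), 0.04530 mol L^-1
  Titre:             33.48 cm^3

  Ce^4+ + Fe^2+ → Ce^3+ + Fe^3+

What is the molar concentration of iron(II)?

n(Ce4+) = 0.03348 L × 0.04530 mol/L = 1.517 × 10^-3 mol
n(Fe2+) = 1.517 × 10^-3 mol (1:1 mole ratio)
[Fe2+] = 1.517 × 10^-3 mol / 0.01993 L = 0.07610 mol/L

0.07610 mol/L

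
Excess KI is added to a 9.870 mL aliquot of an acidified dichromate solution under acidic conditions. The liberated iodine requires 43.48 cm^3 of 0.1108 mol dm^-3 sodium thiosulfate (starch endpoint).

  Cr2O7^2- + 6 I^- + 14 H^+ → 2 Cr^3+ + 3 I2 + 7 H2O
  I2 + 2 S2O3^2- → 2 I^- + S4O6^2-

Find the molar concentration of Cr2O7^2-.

0.08135 mol/L

n(S2O3^2-) = 0.04348 × 0.1108 = 4.818 × 10^-3 mol
n(I2) = n(S2O3^2-)/2 = 2.409 × 10^-3 mol
From the 1:3 ratio, n(Cr2O7^2-) in the aliquot = 1/3 × 2.409 × 10^-3 = 8.029 × 10^-4 mol
[Cr2O7^2-] = 8.029 × 10^-4 / 0.009870 = 0.08135 mol/L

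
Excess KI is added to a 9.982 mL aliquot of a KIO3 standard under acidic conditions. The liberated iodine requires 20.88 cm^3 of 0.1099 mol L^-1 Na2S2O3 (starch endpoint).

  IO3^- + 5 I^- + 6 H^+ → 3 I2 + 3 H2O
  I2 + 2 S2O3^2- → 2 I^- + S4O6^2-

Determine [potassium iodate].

n(S2O3^2-) = 0.02088 × 0.1099 = 2.295 × 10^-3 mol
n(I2) = n(S2O3^2-)/2 = 1.147 × 10^-3 mol
From the 1:3 ratio, n(IO3^-) in the aliquot = 1/3 × 1.147 × 10^-3 = 3.825 × 10^-4 mol
[IO3^-] = 3.825 × 10^-4 / 0.009982 = 0.03831 mol/L

0.03831 mol/L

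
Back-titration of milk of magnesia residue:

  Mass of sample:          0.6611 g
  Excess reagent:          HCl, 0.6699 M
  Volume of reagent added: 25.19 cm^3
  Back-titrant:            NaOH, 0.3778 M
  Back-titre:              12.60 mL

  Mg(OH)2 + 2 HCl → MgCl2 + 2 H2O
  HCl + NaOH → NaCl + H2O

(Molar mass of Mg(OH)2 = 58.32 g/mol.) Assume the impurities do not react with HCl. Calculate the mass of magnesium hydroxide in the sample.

n(HCl) added = 0.02519 × 0.6699 = 0.01687 mol
n(NaOH) used in back-titration = 0.01260 × 0.3778 = 4.760 × 10^-3 mol
n(HCl) left over = 4.760 × 10^-3 mol (1:1 ratio)
n(HCl) consumed by analyte = 0.01687 − 4.760 × 10^-3 = 0.01211 mol
From the 1:2 ratio, n(Mg(OH)2) = 1/2 × 0.01211 = 6.057 × 10^-3 mol
mass of Mg(OH)2 = 6.057 × 10^-3 × 58.32 = 0.3533 g

0.3533 g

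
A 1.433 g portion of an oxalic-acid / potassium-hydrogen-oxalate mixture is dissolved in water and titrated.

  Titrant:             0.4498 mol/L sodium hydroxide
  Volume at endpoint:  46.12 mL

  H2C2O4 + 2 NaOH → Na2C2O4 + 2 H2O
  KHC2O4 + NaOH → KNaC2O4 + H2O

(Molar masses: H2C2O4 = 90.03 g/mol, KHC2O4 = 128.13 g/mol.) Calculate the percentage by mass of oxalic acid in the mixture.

46.30 %

n(NaOH) = 0.04612 × 0.4498 = 0.02074 mol
Let x = n(H2C2O4), y = n(KHC2O4).
Titrant: 2x + 1y = 0.02074;  mass: 90.03x + 128.13y = 1.433
Solving, x = 7.369 × 10^-3 mol, y = 6.006 × 10^-3 mol
mass of H2C2O4 = 7.369 × 10^-3 × 90.03 = 0.6635 g
% H2C2O4 = 0.6635 / 1.433 × 100 = 46.30 %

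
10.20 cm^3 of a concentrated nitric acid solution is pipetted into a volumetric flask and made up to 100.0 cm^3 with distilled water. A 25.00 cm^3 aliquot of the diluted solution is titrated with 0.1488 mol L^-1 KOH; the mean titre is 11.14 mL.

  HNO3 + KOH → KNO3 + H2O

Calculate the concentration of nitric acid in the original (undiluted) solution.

0.6501 mol/L

n(KOH) = 0.01114 × 0.1488 = 1.658 × 10^-3 mol
n(HNO3) in the aliquot = 1.658 × 10^-3 mol (1:1 ratio)
[HNO3]_dilute = 1.658 × 10^-3 / 0.02500 = 0.06631 mol/L
Dilution factor = 100.0 / 10.20 = 9.804
[HNO3]_stock = 0.06631 × 9.804 = 0.6501 mol/L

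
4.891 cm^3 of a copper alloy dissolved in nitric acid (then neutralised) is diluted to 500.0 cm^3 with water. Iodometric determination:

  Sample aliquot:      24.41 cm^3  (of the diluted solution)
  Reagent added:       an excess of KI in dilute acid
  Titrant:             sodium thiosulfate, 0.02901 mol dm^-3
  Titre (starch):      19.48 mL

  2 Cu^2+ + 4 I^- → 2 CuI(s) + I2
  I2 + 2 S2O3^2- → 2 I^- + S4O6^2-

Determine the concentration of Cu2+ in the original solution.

n(S2O3^2-) = 0.01948 × 0.02901 = 5.651 × 10^-4 mol
n(I2) = n(S2O3^2-)/2 = 2.826 × 10^-4 mol
From the 2:1 ratio, n(Cu2+) in the aliquot = 2/1 × 2.826 × 10^-4 = 5.651 × 10^-4 mol
[Cu2+]_dilute = 5.651 × 10^-4 / 0.02441 = 0.02315 mol/L
[Cu2+]_original = 0.02315 × 500.0/4.891 = 2.367 mol/L

2.367 mol/L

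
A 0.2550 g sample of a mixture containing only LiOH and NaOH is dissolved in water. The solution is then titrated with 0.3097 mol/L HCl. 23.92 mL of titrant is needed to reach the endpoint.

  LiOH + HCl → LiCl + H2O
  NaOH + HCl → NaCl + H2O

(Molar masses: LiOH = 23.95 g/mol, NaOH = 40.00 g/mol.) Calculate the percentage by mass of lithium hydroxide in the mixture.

n(HCl) = 0.02392 × 0.3097 = 7.408 × 10^-3 mol
Let x = n(LiOH), y = n(NaOH).
Titrant: 1x + 1y = 7.408 × 10^-3;  mass: 23.95x + 40.00y = 0.2550
Solving, x = 2.575 × 10^-3 mol, y = 4.834 × 10^-3 mol
mass of LiOH = 2.575 × 10^-3 × 23.95 = 0.06166 g
% LiOH = 0.06166 / 0.2550 × 100 = 24.18 %

24.18 %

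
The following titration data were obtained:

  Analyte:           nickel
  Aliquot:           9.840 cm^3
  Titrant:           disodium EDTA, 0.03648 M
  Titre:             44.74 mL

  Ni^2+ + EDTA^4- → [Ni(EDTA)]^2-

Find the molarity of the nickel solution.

0.1659 M

n(EDTA) = 0.04474 L × 0.03648 mol/L = 1.632 × 10^-3 mol
n(Ni2+) = 1.632 × 10^-3 mol (1:1 mole ratio)
[Ni2+] = 1.632 × 10^-3 mol / 0.009840 L = 0.1659 mol/L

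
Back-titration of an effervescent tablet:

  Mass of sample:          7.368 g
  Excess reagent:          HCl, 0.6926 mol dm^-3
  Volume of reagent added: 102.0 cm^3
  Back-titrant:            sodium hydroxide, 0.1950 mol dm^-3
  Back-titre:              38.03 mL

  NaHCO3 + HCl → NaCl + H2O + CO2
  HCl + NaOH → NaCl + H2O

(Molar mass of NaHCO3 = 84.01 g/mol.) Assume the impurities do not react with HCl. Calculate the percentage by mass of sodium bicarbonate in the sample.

72.09 %

n(HCl) added = 0.1020 × 0.6926 = 0.07065 mol
n(NaOH) used in back-titration = 0.03803 × 0.1950 = 7.416 × 10^-3 mol
n(HCl) left over = 7.416 × 10^-3 mol (1:1 ratio)
n(HCl) consumed by analyte = 0.07065 − 7.416 × 10^-3 = 0.06323 mol
n(NaHCO3) = 0.06323 mol (1:1 ratio)
mass of NaHCO3 = 0.06323 × 84.01 = 5.312 g
% NaHCO3 = 5.312 / 7.368 × 100 = 72.09 %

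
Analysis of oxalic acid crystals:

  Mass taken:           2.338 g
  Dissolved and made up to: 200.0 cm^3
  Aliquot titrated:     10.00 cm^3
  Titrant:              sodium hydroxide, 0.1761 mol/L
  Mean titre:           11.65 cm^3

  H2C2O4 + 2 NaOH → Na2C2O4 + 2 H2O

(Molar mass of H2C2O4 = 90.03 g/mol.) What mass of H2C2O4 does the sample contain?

1.847 g

n(NaOH) per titration = 0.01165 × 0.1761 = 2.052 × 10^-3 mol
From the 1:2 ratio, n(H2C2O4) in each aliquot = 1/2 × 2.052 × 10^-3 = 1.026 × 10^-3 mol
n(H2C2O4) in the whole flask = 1.026 × 10^-3 × 200.0/10.00 = 0.02052 mol
mass of H2C2O4 = 0.02052 × 90.03 = 1.847 g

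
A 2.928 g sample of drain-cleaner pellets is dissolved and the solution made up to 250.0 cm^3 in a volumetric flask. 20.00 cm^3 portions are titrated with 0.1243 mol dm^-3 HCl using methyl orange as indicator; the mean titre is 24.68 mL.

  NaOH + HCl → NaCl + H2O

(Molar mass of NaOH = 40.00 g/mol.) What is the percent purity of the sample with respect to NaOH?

n(HCl) per titration = 0.02468 × 0.1243 = 3.068 × 10^-3 mol
n(NaOH) in each aliquot = 3.068 × 10^-3 mol (1:1 ratio)
n(NaOH) in the whole flask = 3.068 × 10^-3 × 250.0/20.00 = 0.03835 mol
mass of NaOH = 0.03835 × 40.00 = 1.534 g
% NaOH = 1.534 / 2.928 × 100 = 52.39 %

52.39 %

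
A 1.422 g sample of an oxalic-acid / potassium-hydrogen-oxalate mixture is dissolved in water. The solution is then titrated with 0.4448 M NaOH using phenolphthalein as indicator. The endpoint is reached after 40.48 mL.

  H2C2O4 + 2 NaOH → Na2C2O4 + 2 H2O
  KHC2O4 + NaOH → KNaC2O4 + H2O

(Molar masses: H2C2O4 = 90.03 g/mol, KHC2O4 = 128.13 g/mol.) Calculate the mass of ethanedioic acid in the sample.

n(NaOH) = 0.04048 × 0.4448 = 0.01801 mol
Let x = n(H2C2O4), y = n(KHC2O4).
Titrant: 2x + 1y = 0.01801;  mass: 90.03x + 128.13y = 1.422
Solving, x = 5.324 × 10^-3 mol, y = 7.357 × 10^-3 mol
mass of H2C2O4 = 5.324 × 10^-3 × 90.03 = 0.4793 g

0.4793 g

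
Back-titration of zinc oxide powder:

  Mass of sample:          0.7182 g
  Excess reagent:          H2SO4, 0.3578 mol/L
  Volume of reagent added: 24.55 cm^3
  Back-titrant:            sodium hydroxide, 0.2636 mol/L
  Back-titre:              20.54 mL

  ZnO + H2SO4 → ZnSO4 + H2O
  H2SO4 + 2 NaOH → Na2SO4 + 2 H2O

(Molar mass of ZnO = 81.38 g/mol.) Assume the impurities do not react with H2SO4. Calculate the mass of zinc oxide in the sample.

n(H2SO4) added = 0.02455 × 0.3578 = 8.784 × 10^-3 mol
n(NaOH) used in back-titration = 0.02054 × 0.2636 = 5.414 × 10^-3 mol
From the 1:2 ratio, n(H2SO4) left over = 1/2 × 5.414 × 10^-3 = 2.707 × 10^-3 mol
n(H2SO4) consumed by analyte = 8.784 × 10^-3 − 2.707 × 10^-3 = 6.077 × 10^-3 mol
n(ZnO) = 6.077 × 10^-3 mol (1:1 ratio)
mass of ZnO = 6.077 × 10^-3 × 81.38 = 0.4945 g

0.4945 g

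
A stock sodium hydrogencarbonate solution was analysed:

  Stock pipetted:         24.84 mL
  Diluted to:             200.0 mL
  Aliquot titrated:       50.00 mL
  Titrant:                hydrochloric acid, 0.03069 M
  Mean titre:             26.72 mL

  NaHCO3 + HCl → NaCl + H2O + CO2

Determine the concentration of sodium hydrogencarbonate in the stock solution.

n(HCl) = 0.02672 × 0.03069 = 8.200 × 10^-4 mol
n(NaHCO3) in the aliquot = 8.200 × 10^-4 mol (1:1 ratio)
[NaHCO3]_dilute = 8.200 × 10^-4 / 0.05000 = 0.01640 mol/L
Dilution factor = 200.0 / 24.84 = 8.052
[NaHCO3]_stock = 0.01640 × 8.052 = 0.1321 mol/L

0.1321 M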